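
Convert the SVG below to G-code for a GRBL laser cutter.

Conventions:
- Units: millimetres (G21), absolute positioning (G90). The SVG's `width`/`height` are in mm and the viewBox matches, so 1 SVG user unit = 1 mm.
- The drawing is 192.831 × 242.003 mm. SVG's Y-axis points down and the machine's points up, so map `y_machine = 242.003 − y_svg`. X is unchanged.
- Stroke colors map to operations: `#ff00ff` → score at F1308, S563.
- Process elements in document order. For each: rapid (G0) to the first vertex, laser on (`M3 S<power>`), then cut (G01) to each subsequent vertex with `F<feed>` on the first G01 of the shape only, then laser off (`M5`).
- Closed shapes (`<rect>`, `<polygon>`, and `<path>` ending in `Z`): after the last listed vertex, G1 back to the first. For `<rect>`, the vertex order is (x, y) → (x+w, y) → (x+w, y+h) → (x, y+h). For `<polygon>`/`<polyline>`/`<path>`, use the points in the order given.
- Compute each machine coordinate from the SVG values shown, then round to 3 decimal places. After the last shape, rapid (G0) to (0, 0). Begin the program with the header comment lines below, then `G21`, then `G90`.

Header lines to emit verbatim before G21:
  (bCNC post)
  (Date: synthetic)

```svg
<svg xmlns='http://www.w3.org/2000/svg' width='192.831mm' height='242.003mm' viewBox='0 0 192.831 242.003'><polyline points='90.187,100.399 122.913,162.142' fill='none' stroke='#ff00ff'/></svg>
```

viewBox `0 0 192.831 242.003` with mm width/height → 1 unit = 1 mm. Flip: y_m = 242.003 − y_svg.

**Shape 1** — `<polyline>` line segment, stroke `#ff00ff` → score (S563, F1308). Machine vertices: (90.187,141.604) → (122.913,79.861). Open path.

(bCNC post)
(Date: synthetic)
G21
G90
G0 X90.187 Y141.604
M3 S563
G01 X122.913 Y79.861 F1308
M5
G0 X0.000 Y0.000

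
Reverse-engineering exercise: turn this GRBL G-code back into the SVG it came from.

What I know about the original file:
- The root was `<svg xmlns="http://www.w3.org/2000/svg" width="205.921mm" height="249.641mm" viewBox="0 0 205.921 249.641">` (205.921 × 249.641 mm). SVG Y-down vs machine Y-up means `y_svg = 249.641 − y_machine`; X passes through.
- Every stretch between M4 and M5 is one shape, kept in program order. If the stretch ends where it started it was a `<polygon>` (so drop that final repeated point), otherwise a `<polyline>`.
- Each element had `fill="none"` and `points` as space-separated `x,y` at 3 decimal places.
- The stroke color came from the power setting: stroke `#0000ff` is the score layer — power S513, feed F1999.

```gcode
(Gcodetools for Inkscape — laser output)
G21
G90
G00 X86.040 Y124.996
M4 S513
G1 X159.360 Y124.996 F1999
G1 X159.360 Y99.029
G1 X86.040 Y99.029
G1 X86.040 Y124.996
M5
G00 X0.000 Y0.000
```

Each laser-on run becomes one SVG element. Flip Y back into SVG space with y_svg = 249.641 − y_machine. Every run uses S513, so all elements get stroke `#0000ff` (score).

Run 1: The run returns to its start, so emit a `<polygon>` with points (Y-flipped): 86.040,124.645 159.360,124.645 159.360,150.612 86.040,150.612.

<svg xmlns="http://www.w3.org/2000/svg" width="205.921mm" height="249.641mm" viewBox="0 0 205.921 249.641">
  <polygon points="86.040,124.645 159.360,124.645 159.360,150.612 86.040,150.612" fill="none" stroke="#0000ff"/>
</svg>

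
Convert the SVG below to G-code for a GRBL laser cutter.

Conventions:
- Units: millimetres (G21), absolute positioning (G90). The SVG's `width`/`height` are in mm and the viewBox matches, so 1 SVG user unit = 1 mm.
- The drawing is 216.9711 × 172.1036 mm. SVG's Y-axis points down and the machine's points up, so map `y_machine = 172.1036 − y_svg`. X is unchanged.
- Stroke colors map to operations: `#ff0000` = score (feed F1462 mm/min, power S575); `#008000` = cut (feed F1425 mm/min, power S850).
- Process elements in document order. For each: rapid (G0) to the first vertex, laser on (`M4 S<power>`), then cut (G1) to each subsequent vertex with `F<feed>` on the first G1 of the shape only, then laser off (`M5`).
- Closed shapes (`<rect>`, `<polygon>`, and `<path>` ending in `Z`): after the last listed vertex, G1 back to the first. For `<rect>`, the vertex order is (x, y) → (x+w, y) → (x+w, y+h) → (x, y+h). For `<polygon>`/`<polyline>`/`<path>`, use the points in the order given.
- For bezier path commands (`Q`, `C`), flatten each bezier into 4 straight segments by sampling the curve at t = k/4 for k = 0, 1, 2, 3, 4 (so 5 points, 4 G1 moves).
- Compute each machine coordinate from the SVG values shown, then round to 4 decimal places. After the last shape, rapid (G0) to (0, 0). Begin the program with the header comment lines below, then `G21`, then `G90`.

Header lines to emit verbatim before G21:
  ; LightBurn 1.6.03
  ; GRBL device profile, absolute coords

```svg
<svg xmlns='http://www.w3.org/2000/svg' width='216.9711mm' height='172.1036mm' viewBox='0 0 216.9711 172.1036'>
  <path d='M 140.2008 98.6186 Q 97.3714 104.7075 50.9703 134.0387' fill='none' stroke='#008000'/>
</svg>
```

Since the viewBox matches the mm dimensions, user units are millimetres directly. The only transform is the Y-flip y_m = 172.1036 − y_svg.

Shape 1 is a quadratic bezier drawn with `<path>`. Its stroke #008000 means cut at S850, F1425. After flipping Y the toolpath is (140.2008,73.4850) → (118.5629,68.9879) → (96.4785,61.5855) → (73.9476,51.2779) → (50.9703,38.0649).

; LightBurn 1.6.03
; GRBL device profile, absolute coords
G21
G90
G0 X140.2008 Y73.4850
M4 S850
G1 X118.5629 Y68.9879 F1425
G1 X96.4785 Y61.5855
G1 X73.9476 Y51.2779
G1 X50.9703 Y38.0649
M5
G0 X0.0000 Y0.0000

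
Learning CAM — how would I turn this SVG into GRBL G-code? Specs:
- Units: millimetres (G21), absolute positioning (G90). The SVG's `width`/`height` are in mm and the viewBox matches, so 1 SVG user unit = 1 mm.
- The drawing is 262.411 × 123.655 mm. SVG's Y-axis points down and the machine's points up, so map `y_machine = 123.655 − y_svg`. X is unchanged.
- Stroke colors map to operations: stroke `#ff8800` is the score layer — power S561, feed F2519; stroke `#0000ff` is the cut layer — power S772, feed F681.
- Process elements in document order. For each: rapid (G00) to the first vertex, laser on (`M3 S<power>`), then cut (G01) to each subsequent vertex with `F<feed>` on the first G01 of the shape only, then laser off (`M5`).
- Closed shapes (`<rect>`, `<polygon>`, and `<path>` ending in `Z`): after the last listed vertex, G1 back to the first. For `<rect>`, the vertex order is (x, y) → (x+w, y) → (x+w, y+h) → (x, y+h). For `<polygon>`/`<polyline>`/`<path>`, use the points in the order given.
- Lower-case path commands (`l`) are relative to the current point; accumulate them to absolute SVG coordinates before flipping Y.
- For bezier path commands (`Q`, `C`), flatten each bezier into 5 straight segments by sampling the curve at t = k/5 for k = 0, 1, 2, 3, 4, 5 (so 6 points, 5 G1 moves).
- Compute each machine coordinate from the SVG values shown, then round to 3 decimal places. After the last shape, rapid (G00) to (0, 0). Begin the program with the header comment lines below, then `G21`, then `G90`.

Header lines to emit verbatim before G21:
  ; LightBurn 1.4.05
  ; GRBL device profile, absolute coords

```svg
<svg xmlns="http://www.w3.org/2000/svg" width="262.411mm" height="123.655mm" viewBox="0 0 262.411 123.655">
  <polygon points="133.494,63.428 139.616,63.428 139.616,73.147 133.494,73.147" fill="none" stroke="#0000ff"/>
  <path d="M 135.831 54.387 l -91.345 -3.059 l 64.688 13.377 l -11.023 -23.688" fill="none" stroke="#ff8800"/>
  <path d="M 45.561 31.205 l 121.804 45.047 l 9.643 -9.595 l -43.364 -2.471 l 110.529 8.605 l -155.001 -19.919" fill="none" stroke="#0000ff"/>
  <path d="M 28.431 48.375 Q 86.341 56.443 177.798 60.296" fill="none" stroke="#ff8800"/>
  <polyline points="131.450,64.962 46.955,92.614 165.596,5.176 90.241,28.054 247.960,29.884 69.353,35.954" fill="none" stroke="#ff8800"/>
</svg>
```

; LightBurn 1.4.05
; GRBL device profile, absolute coords
G21
G90
G00 X133.494 Y60.227
M3 S772
G01 X139.616 Y60.227 F681
G01 X139.616 Y50.508
G01 X133.494 Y50.508
G01 X133.494 Y60.227
M5
G00 X135.831 Y69.268
M3 S561
G01 X44.486 Y72.327 F2519
G01 X109.174 Y58.950
G01 X98.151 Y82.638
M5
G00 X45.561 Y92.450
M3 S772
G01 X167.365 Y47.403 F681
G01 X177.008 Y56.998
G01 X133.644 Y59.469
G01 X244.173 Y50.864
G01 X89.172 Y70.783
M5
G00 X28.431 Y75.280
M3 S561
G01 X52.937 Y72.221 F2519
G01 X80.127 Y69.500
G01 X110.000 Y67.116
G01 X142.557 Y65.069
G01 X177.798 Y63.359
M5
G00 X131.450 Y58.693
M3 S561
G01 X46.955 Y31.041 F2519
G01 X165.596 Y118.479
G01 X90.241 Y95.601
G01 X247.960 Y93.771
G01 X69.353 Y87.701
M5
G00 X0.000 Y0.000

viewBox `0 0 262.411 123.655` with mm width/height → 1 unit = 1 mm. Flip: y_m = 123.655 − y_svg.

**Shape 1** — `<polygon>` rectangle, stroke `#0000ff` → cut (S772, F681). Machine vertices: (133.494,60.227) → (139.616,60.227) → (139.616,50.508) → (133.494,50.508) → (133.494,60.227). Closed: final G1 returns to the first vertex.

**Shape 2** — `<path>` open polyline, stroke `#ff8800` → score (S561, F2519). Machine vertices: (135.831,69.268) → (44.486,72.327) → (109.174,58.950) → (98.151,82.638). Open path.

**Shape 3** — `<path>` open polyline, stroke `#0000ff` → cut (S772, F681). Machine vertices: (45.561,92.450) → (167.365,47.403) → (177.008,56.998) → (133.644,59.469) → (244.173,50.864) → (89.172,70.783). Open path.

**Shape 4** — `<path>` quadratic bezier, stroke `#ff8800` → score (S561, F2519). Control points (SVG): P0=(28.431,48.375), P1=(86.341,56.443), P2=(177.798,60.296); sampled at t=k/5. Machine vertices: (28.431,75.280) → (52.937,72.221) → (80.127,69.500) → (110.000,67.116) → (142.557,65.069) → (177.798,63.359). Open path.

**Shape 5** — `<polyline>` open polyline, stroke `#ff8800` → score (S561, F2519). Machine vertices: (131.450,58.693) → (46.955,31.041) → (165.596,118.479) → (90.241,95.601) → (247.960,93.771) → (69.353,87.701). Open path.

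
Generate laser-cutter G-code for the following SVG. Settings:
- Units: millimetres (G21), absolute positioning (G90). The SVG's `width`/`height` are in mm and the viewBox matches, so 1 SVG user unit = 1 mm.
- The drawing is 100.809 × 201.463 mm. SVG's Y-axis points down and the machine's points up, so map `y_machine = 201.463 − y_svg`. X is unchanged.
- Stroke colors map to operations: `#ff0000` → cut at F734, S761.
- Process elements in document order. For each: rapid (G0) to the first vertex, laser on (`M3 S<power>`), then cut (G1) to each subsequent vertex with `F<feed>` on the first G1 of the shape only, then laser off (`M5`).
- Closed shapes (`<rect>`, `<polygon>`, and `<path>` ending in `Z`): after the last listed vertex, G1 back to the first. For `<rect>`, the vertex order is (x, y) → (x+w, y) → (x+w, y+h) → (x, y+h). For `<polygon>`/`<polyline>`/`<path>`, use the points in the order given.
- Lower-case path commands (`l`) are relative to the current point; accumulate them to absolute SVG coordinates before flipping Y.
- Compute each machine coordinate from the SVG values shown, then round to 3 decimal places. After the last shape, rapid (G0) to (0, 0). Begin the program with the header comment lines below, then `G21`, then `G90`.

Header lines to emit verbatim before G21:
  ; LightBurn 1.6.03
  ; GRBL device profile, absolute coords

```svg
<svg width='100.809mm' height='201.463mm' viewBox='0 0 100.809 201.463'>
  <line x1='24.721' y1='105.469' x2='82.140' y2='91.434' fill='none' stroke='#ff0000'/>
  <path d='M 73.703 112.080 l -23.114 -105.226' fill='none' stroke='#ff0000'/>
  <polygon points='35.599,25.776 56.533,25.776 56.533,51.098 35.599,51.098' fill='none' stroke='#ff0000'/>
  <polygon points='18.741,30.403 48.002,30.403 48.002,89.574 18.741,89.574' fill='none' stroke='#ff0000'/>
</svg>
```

Since the viewBox matches the mm dimensions, user units are millimetres directly. The only transform is the Y-flip y_m = 201.463 − y_svg.

Shape 1 is a line segment drawn with `<line>`. Its stroke #ff0000 means cut at S761, F734. After flipping Y the toolpath is (24.721,95.994) → (82.140,110.029).

Shape 2 is a line segment drawn with `<path>`. Its stroke #ff0000 means cut at S761, F734. After flipping Y the toolpath is (73.703,89.383) → (50.589,194.609).

Shape 3 is a rectangle drawn with `<polygon>`. Its stroke #ff0000 means cut at S761, F734. After flipping Y the toolpath is (35.599,175.687) → (56.533,175.687) → (56.533,150.365) → (35.599,150.365) → (35.599,175.687), returning to the start.

Shape 4 is a rectangle drawn with `<polygon>`. Its stroke #ff0000 means cut at S761, F734. After flipping Y the toolpath is (18.741,171.060) → (48.002,171.060) → (48.002,111.889) → (18.741,111.889) → (18.741,171.060), returning to the start.

; LightBurn 1.6.03
; GRBL device profile, absolute coords
G21
G90
G0 X24.721 Y95.994
M3 S761
G1 X82.140 Y110.029 F734
M5
G0 X73.703 Y89.383
M3 S761
G1 X50.589 Y194.609 F734
M5
G0 X35.599 Y175.687
M3 S761
G1 X56.533 Y175.687 F734
G1 X56.533 Y150.365
G1 X35.599 Y150.365
G1 X35.599 Y175.687
M5
G0 X18.741 Y171.060
M3 S761
G1 X48.002 Y171.060 F734
G1 X48.002 Y111.889
G1 X18.741 Y111.889
G1 X18.741 Y171.060
M5
G0 X0.000 Y0.000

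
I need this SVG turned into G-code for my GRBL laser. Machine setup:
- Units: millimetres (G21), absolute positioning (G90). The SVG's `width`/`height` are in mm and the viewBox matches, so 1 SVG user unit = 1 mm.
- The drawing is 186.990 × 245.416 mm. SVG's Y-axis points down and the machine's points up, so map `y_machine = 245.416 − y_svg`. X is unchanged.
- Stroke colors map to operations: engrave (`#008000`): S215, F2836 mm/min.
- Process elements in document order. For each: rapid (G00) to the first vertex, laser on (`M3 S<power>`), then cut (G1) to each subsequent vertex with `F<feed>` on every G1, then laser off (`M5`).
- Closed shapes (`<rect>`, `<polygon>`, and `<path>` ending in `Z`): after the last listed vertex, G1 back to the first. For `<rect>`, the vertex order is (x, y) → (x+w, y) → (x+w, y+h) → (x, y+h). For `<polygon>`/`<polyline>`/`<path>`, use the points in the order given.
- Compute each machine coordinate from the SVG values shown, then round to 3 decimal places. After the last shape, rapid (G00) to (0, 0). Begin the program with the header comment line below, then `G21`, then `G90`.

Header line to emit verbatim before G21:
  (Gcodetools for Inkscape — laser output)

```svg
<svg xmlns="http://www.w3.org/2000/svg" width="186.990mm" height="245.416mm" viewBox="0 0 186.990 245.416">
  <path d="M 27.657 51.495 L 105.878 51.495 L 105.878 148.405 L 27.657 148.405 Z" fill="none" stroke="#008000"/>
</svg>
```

(Gcodetools for Inkscape — laser output)
G21
G90
G00 X27.657 Y193.921
M3 S215
G1 X105.878 Y193.921 F2836
G1 X105.878 Y97.011 F2836
G1 X27.657 Y97.011 F2836
G1 X27.657 Y193.921 F2836
M5
G00 X0.000 Y0.000

viewBox `0 0 186.990 245.416` with mm width/height → 1 unit = 1 mm. Flip: y_m = 245.416 − y_svg.

**Shape 1** — `<path>` rectangle, stroke `#008000` → engrave (S215, F2836). Machine vertices: (27.657,193.921) → (105.878,193.921) → (105.878,97.011) → (27.657,97.011) → (27.657,193.921). Closed: final G1 returns to the first vertex.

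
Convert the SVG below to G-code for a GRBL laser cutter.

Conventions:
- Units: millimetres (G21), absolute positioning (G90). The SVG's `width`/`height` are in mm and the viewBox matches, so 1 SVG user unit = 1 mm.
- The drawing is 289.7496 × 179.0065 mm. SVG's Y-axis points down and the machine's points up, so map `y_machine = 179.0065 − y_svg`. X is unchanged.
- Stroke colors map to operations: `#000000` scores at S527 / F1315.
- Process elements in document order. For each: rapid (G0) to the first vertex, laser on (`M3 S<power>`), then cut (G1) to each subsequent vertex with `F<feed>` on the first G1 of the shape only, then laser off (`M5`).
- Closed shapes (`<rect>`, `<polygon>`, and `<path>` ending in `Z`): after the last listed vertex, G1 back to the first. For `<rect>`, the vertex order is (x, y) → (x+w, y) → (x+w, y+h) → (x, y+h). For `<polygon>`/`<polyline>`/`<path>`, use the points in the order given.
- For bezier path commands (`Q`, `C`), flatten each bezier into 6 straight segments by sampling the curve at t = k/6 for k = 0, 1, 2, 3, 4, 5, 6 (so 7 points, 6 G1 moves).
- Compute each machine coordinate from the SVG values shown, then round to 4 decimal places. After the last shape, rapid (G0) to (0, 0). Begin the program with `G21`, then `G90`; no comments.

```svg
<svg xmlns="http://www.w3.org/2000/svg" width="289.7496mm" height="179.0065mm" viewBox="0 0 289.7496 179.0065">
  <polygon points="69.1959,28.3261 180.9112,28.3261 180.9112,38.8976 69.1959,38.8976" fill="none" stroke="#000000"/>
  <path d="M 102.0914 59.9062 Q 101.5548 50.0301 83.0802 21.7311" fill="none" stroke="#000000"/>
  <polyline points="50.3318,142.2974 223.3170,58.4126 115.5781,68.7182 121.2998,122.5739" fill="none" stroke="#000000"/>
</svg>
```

G21
G90
G0 X69.1959 Y150.6804
M3 S527
G1 X180.9112 Y150.6804 F1315
G1 X180.9112 Y140.1089
G1 X69.1959 Y140.1089
G1 X69.1959 Y150.6804
M5
G0 X102.0914 Y119.1003
M3 S527
G1 X101.4143 Y122.9041 F1315
G1 X99.7406 Y127.7314
G1 X97.0703 Y133.5821
G1 X93.4035 Y140.4564
G1 X88.7401 Y148.3541
G1 X83.0802 Y157.2754
M5
G0 X50.3318 Y36.7091
M3 S527
G1 X223.3170 Y120.5939 F1315
G1 X115.5781 Y110.2883
G1 X121.2998 Y56.4326
M5
G0 X0.0000 Y0.0000

1 u = 1 mm; y_m = 179.0065 − y.

[1] `<polygon>` rectangle, #000000→score S527 F1315: (69.1959,150.6804) → (180.9112,150.6804) → (180.9112,140.1089) → (69.1959,140.1089) → (69.1959,150.6804) (closed)

[2] `<path>` quadratic bezier, #000000→score S527 F1315: (102.0914,119.1003) → (101.4143,122.9041) → (99.7406,127.7314) → (97.0703,133.5821) → (93.4035,140.4564) → (88.7401,148.3541) → (83.0802,157.2754)

[3] `<polyline>` open polyline, #000000→score S527 F1315: (50.3318,36.7091) → (223.3170,120.5939) → (115.5781,110.2883) → (121.2998,56.4326)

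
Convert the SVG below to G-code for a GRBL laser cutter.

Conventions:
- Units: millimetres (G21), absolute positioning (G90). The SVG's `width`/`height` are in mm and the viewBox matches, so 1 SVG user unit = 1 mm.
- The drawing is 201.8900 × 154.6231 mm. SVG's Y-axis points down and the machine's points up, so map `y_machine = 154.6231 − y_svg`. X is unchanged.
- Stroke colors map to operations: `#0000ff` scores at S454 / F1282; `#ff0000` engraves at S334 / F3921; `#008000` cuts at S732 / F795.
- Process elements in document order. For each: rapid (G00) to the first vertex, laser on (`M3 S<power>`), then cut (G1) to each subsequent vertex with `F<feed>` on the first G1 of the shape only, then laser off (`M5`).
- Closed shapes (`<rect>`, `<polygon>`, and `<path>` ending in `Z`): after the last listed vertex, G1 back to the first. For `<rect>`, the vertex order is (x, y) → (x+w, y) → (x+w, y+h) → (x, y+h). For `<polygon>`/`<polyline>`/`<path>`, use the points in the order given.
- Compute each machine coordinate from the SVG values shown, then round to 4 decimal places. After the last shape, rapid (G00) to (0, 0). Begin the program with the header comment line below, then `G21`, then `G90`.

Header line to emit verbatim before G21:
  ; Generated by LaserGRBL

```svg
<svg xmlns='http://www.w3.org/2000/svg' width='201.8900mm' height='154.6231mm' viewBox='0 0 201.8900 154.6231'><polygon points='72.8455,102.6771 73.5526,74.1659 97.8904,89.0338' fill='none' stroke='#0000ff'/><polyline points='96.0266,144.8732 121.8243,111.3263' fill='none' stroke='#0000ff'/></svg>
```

; Generated by LaserGRBL
G21
G90
G00 X72.8455 Y51.9460
M3 S454
G1 X73.5526 Y80.4572 F1282
G1 X97.8904 Y65.5893
G1 X72.8455 Y51.9460
M5
G00 X96.0266 Y9.7499
M3 S454
G1 X121.8243 Y43.2968 F1282
M5
G00 X0.0000 Y0.0000

Since the viewBox matches the mm dimensions, user units are millimetres directly. The only transform is the Y-flip y_m = 154.6231 − y_svg.

Shape 1 is a regular polygon drawn with `<polygon>`. Its stroke #0000ff means score at S454, F1282. After flipping Y the toolpath is (72.8455,51.9460) → (73.5526,80.4572) → (97.8904,65.5893) → (72.8455,51.9460), returning to the start.

Shape 2 is a line segment drawn with `<polyline>`. Its stroke #0000ff means score at S454, F1282. After flipping Y the toolpath is (96.0266,9.7499) → (121.8243,43.2968).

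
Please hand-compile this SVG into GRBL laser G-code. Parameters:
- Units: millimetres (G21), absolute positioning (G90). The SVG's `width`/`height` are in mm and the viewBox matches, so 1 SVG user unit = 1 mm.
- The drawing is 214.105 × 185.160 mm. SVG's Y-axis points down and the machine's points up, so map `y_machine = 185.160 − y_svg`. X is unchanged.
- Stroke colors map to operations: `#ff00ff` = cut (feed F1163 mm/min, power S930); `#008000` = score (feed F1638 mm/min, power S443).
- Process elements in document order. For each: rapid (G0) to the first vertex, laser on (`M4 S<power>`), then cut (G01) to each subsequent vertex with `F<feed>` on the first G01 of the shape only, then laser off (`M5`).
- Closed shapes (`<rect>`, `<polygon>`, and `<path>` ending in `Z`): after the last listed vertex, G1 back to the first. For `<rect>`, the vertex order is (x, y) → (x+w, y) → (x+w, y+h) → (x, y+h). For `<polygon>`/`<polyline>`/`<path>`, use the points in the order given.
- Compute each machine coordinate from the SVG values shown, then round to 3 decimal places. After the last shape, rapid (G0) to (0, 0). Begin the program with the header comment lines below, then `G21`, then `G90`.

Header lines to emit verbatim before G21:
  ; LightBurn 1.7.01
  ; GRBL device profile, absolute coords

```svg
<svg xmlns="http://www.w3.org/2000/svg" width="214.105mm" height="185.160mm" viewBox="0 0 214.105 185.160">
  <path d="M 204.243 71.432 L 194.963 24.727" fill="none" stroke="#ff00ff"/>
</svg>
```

1 u = 1 mm; y_m = 185.160 − y.

[1] `<path>` line segment, #ff00ff→cut S930 F1163: (204.243,113.728) → (194.963,160.433)

; LightBurn 1.7.01
; GRBL device profile, absolute coords
G21
G90
G0 X204.243 Y113.728
M4 S930
G01 X194.963 Y160.433 F1163
M5
G0 X0.000 Y0.000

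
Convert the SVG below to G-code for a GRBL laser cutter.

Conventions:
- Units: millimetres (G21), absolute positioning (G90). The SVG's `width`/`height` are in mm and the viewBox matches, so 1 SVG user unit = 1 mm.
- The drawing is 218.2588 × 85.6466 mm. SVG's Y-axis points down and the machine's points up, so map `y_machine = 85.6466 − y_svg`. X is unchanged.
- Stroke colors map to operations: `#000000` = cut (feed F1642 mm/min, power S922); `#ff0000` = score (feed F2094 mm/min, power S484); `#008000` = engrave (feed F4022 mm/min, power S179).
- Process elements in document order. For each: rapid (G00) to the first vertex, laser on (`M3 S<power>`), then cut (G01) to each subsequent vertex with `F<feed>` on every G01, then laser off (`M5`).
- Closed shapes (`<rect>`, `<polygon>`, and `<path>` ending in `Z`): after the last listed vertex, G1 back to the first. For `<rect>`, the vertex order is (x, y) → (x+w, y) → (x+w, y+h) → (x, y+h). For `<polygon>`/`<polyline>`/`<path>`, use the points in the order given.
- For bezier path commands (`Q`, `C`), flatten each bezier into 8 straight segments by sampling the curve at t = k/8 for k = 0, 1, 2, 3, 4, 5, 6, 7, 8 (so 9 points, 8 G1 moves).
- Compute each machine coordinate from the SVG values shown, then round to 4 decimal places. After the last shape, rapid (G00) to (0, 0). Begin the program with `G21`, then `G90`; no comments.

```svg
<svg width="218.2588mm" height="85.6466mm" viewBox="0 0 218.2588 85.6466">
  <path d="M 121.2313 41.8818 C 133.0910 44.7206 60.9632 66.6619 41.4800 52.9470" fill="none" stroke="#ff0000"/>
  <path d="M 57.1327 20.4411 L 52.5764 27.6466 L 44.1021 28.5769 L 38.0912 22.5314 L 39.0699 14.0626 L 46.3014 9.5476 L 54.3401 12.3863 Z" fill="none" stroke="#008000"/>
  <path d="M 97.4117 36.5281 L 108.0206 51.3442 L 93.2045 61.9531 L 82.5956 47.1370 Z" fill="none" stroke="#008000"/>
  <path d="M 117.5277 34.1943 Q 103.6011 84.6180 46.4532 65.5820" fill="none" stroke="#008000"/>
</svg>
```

G21
G90
G00 X121.2313 Y43.7648
M3 S484
G01 X122.0086 Y41.9118 F2094
G01 X116.5133 Y38.9096 F2094
G01 X106.3464 Y35.3999 F2094
G01 X93.1092 Y32.0246 F2094
G01 X78.4028 Y29.4251 F2094
G01 X63.8284 Y28.2434 F2094
G01 X50.9871 Y29.1209 F2094
G01 X41.4800 Y32.6996 F2094
M5
G00 X57.1327 Y65.2055
M3 S179
G01 X52.5764 Y58.0000 F4022
G01 X44.1021 Y57.0697 F4022
G01 X38.0912 Y63.1152 F4022
G01 X39.0699 Y71.5840 F4022
G01 X46.3014 Y76.0990 F4022
G01 X54.3401 Y73.2603 F4022
G01 X57.1327 Y65.2055 F4022
M5
G00 X97.4117 Y49.1185
M3 S179
G01 X108.0206 Y34.3024 F4022
G01 X93.2045 Y23.6935 F4022
G01 X82.5956 Y38.5096 F4022
G01 X97.4117 Y49.1185 F4022
M5
G00 X117.5277 Y51.4523
M3 S179
G01 X113.3707 Y39.9317 F4022
G01 X107.8631 Y30.5817 F4022
G01 X101.0048 Y23.4023 F4022
G01 X92.7958 Y18.3935 F4022
G01 X83.2361 Y15.5554 F4022
G01 X72.3258 Y14.8878 F4022
G01 X60.0648 Y16.3909 F4022
G01 X46.4532 Y20.0646 F4022
M5
G00 X0.0000 Y0.0000

Since the viewBox matches the mm dimensions, user units are millimetres directly. The only transform is the Y-flip y_m = 85.6466 − y_svg.

Shape 1 is a cubic bezier drawn with `<path>`. Its stroke #ff0000 means score at S484, F2094. After flipping Y the toolpath is (121.2313,43.7648) → (122.0086,41.9118) → (116.5133,38.9096) → (106.3464,35.3999) → (93.1092,32.0246) → (78.4028,29.4251) → (63.8284,28.2434) → (50.9871,29.1209) → (41.4800,32.6996).

Shape 2 is a regular polygon drawn with `<path>`. Its stroke #008000 means engrave at S179, F4022. After flipping Y the toolpath is (57.1327,65.2055) → (52.5764,58.0000) → (44.1021,57.0697) → (38.0912,63.1152) → (39.0699,71.5840) → (46.3014,76.0990) → (54.3401,73.2603) → (57.1327,65.2055), returning to the start.

Shape 3 is a regular polygon drawn with `<path>`. Its stroke #008000 means engrave at S179, F4022. After flipping Y the toolpath is (97.4117,49.1185) → (108.0206,34.3024) → (93.2045,23.6935) → (82.5956,38.5096) → (97.4117,49.1185), returning to the start.

Shape 4 is a quadratic bezier drawn with `<path>`. Its stroke #008000 means engrave at S179, F4022. After flipping Y the toolpath is (117.5277,51.4523) → (113.3707,39.9317) → (107.8631,30.5817) → (101.0048,23.4023) → (92.7958,18.3935) → (83.2361,15.5554) → (72.3258,14.8878) → (60.0648,16.3909) → (46.4532,20.0646).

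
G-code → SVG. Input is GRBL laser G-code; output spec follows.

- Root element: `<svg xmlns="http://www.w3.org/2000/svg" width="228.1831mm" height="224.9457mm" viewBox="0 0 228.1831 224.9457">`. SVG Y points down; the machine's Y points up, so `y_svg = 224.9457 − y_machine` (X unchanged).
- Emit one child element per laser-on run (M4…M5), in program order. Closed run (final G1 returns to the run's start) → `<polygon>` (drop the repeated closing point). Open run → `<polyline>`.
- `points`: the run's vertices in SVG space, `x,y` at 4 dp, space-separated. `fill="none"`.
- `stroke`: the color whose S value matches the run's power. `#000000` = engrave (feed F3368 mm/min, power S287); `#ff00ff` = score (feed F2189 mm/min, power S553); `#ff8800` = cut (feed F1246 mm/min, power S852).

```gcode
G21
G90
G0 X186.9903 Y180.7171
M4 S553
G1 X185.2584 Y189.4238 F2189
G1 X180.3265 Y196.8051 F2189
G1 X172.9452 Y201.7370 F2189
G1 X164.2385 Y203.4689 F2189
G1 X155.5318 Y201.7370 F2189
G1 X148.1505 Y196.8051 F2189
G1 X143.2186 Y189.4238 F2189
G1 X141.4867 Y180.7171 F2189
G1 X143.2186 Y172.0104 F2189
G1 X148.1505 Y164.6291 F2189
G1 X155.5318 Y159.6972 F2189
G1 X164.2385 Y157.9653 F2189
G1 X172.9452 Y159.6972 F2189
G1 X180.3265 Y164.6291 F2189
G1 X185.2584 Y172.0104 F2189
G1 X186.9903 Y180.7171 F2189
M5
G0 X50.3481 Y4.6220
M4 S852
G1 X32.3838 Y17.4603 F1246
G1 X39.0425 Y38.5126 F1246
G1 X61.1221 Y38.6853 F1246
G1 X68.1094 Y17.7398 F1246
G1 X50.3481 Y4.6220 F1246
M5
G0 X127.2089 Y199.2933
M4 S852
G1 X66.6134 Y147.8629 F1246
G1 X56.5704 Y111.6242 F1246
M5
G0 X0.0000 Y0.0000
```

Machine Y-up, SVG Y-down with viewBox height 224.9457, so y_svg = 224.9457 − y_machine; X carries over.

Run 1: the run's S553 means `#ff00ff` (score). The run returns to its start, so emit a `<polygon>` with points (Y-flipped): 186.9903,44.2286 185.2584,35.5219 180.3265,28.1406 172.9452,23.2087 164.2385,21.4768 155.5318,23.2087 148.1505,28.1406 143.2186,35.5219 141.4867,44.2286 143.2186,52.9353 148.1505,60.3166 155.5318,65.2485 164.2385,66.9804 172.9452,65.2485 180.3265,60.3166 185.2584,52.9353.

Run 2: S852 ⇒ cut layer `#ff8800`. The run returns to its start, so emit a `<polygon>` with points (Y-flipped): 50.3481,220.3237 32.3838,207.4854 39.0425,186.4331 61.1221,186.2604 68.1094,207.2059.

Run 3: S852 ⇒ cut layer `#ff8800`. The run is open, so emit a `<polyline>` with points (Y-flipped): 127.2089,25.6524 66.6134,77.0828 56.5704,113.3215.

<svg xmlns="http://www.w3.org/2000/svg" width="228.1831mm" height="224.9457mm" viewBox="0 0 228.1831 224.9457">
  <polygon points="186.9903,44.2286 185.2584,35.5219 180.3265,28.1406 172.9452,23.2087 164.2385,21.4768 155.5318,23.2087 148.1505,28.1406 143.2186,35.5219 141.4867,44.2286 143.2186,52.9353 148.1505,60.3166 155.5318,65.2485 164.2385,66.9804 172.9452,65.2485 180.3265,60.3166 185.2584,52.9353" fill="none" stroke="#ff00ff"/>
  <polygon points="50.3481,220.3237 32.3838,207.4854 39.0425,186.4331 61.1221,186.2604 68.1094,207.2059" fill="none" stroke="#ff8800"/>
  <polyline points="127.2089,25.6524 66.6134,77.0828 56.5704,113.3215" fill="none" stroke="#ff8800"/>
</svg>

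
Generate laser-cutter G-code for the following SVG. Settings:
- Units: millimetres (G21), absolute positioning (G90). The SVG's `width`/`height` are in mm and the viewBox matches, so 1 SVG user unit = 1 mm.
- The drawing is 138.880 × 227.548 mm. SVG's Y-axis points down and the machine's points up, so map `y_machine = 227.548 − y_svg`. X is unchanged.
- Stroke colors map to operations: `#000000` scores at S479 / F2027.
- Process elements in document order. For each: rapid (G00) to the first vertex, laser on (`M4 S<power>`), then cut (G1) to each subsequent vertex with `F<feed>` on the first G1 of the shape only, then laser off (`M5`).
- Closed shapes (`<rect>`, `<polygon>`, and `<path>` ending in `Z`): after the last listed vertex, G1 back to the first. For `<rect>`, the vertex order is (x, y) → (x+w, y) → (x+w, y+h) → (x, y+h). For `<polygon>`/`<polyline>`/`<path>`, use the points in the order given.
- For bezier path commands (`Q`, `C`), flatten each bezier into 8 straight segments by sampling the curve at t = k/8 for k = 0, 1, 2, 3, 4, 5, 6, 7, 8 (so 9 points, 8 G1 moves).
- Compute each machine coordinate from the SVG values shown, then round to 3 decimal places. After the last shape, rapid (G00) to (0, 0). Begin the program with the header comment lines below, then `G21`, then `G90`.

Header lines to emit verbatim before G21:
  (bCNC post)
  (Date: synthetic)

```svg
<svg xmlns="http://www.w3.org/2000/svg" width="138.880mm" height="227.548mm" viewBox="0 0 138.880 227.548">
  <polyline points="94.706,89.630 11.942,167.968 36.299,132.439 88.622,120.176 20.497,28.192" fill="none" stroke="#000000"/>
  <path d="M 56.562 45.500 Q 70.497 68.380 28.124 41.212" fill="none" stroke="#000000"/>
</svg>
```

(bCNC post)
(Date: synthetic)
G21
G90
G00 X94.706 Y137.918
M4 S479
G1 X11.942 Y59.580 F2027
G1 X36.299 Y95.109
G1 X88.622 Y107.372
G1 X20.497 Y199.356
M5
G00 X56.562 Y182.048
M4 S479
G1 X59.166 Y177.110 F2027
G1 X60.010 Y173.736
G1 X59.095 Y171.926
G1 X56.420 Y171.680
G1 X51.985 Y172.998
G1 X45.791 Y175.880
G1 X37.837 Y180.326
G1 X28.124 Y186.336
M5
G00 X0.000 Y0.000

viewBox `0 0 138.880 227.548` with mm width/height → 1 unit = 1 mm. Flip: y_m = 227.548 − y_svg.

**Shape 1** — `<polyline>` open polyline, stroke `#000000` → score (S479, F2027). Machine vertices: (94.706,137.918) → (11.942,59.580) → (36.299,95.109) → (88.622,107.372) → (20.497,199.356). Open path.

**Shape 2** — `<path>` quadratic bezier, stroke `#000000` → score (S479, F2027). Control points (SVG): P0=(56.562,45.500), P1=(70.497,68.380), P2=(28.124,41.212); sampled at t=k/8. Machine vertices: (56.562,182.048) → (59.166,177.110) → (60.010,173.736) → (59.095,171.926) → (56.420,171.680) → (51.985,172.998) → (45.791,175.880) → (37.837,180.326) → (28.124,186.336). Open path.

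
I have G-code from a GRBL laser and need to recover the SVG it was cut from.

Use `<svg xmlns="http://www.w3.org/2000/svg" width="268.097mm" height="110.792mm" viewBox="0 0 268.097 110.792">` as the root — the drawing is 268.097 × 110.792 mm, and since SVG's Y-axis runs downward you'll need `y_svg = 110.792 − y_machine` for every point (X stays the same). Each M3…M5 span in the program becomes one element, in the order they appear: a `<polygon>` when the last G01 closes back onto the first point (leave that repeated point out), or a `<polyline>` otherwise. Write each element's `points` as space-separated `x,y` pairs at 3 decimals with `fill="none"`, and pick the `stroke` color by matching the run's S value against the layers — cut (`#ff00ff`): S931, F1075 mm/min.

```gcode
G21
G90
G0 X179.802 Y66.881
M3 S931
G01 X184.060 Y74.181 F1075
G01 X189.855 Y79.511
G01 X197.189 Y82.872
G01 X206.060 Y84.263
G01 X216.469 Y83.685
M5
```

<svg xmlns="http://www.w3.org/2000/svg" width="268.097mm" height="110.792mm" viewBox="0 0 268.097 110.792">
  <polyline points="179.802,43.911 184.060,36.611 189.855,31.281 197.189,27.920 206.060,26.529 216.469,27.107" fill="none" stroke="#ff00ff"/>
</svg>

y_svg = 110.792 − y_m. Every run uses S931, so all elements get stroke `#ff00ff` (cut).

[1] open run; points: 179.802,43.911 184.060,36.611 189.855,31.281 197.189,27.920 206.060,26.529 216.469,27.107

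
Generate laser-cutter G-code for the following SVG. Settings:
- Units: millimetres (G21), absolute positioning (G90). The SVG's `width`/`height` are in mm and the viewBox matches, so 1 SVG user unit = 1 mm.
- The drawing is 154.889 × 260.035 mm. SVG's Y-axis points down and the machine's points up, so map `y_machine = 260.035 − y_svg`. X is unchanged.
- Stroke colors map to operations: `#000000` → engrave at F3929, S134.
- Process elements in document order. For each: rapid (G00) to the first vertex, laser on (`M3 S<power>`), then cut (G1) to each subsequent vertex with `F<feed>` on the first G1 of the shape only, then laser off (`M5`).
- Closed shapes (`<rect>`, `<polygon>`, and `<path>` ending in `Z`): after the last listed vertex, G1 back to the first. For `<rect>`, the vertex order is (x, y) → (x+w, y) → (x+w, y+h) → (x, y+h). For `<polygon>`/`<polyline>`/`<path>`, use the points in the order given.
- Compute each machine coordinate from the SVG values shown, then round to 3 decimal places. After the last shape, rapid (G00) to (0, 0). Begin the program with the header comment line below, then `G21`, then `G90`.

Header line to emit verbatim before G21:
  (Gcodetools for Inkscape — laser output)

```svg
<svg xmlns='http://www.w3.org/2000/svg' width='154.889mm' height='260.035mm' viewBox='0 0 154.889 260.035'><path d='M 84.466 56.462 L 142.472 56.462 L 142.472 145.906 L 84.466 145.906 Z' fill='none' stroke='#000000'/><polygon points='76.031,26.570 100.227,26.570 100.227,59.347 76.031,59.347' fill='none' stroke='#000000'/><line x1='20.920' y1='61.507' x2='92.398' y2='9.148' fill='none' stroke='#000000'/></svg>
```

(Gcodetools for Inkscape — laser output)
G21
G90
G00 X84.466 Y203.573
M3 S134
G1 X142.472 Y203.573 F3929
G1 X142.472 Y114.129
G1 X84.466 Y114.129
G1 X84.466 Y203.573
M5
G00 X76.031 Y233.465
M3 S134
G1 X100.227 Y233.465 F3929
G1 X100.227 Y200.688
G1 X76.031 Y200.688
G1 X76.031 Y233.465
M5
G00 X20.920 Y198.528
M3 S134
G1 X92.398 Y250.887 F3929
M5
G00 X0.000 Y0.000

1 u = 1 mm; y_m = 260.035 − y.

[1] `<path>` rectangle, #000000→engrave S134 F3929: (84.466,203.573) → (142.472,203.573) → (142.472,114.129) → (84.466,114.129) → (84.466,203.573) (closed)

[2] `<polygon>` rectangle, #000000→engrave S134 F3929: (76.031,233.465) → (100.227,233.465) → (100.227,200.688) → (76.031,200.688) → (76.031,233.465) (closed)

[3] `<line>` line segment, #000000→engrave S134 F3929: (20.920,198.528) → (92.398,250.887)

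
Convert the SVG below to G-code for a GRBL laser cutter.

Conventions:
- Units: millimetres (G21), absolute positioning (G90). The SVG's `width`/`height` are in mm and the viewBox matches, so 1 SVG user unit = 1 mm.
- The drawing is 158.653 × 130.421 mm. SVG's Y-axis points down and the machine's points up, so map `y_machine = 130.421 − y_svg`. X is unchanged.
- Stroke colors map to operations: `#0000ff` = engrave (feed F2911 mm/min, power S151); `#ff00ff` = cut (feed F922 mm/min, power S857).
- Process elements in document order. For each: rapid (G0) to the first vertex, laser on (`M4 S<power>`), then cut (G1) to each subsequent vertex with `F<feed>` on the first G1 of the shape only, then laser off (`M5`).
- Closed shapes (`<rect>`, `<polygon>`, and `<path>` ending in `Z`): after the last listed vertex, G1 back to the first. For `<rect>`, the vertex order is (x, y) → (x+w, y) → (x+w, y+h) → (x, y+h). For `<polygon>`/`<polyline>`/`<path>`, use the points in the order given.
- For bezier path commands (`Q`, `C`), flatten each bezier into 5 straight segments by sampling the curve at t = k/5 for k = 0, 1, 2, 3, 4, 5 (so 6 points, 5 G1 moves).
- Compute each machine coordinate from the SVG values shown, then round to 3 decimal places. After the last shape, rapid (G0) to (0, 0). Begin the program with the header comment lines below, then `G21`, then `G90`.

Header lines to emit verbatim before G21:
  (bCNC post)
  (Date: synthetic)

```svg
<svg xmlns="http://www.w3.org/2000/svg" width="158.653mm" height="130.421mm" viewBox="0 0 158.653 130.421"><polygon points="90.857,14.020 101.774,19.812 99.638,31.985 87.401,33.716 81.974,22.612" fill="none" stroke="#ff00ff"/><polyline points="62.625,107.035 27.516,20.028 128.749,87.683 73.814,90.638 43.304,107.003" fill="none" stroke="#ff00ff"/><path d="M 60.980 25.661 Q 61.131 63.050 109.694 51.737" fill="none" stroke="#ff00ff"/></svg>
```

(bCNC post)
(Date: synthetic)
G21
G90
G0 X90.857 Y116.401
M4 S857
G1 X101.774 Y110.609 F922
G1 X99.638 Y98.436
G1 X87.401 Y96.705
G1 X81.974 Y107.809
G1 X90.857 Y116.401
M5
G0 X62.625 Y23.386
M4 S857
G1 X27.516 Y110.393 F922
G1 X128.749 Y42.738
G1 X73.814 Y39.783
G1 X43.304 Y23.418
M5
G0 X60.980 Y104.760
M4 S857
G1 X62.977 Y91.752 F922
G1 X68.847 Y82.641
G1 X78.590 Y77.426
G1 X92.205 Y76.107
G1 X109.694 Y78.684
M5
G0 X0.000 Y0.000

viewBox `0 0 158.653 130.421` with mm width/height → 1 unit = 1 mm. Flip: y_m = 130.421 − y_svg.

**Shape 1** — `<polygon>` regular polygon, stroke `#ff00ff` → cut (S857, F922). Machine vertices: (90.857,116.401) → (101.774,110.609) → (99.638,98.436) → (87.401,96.705) → (81.974,107.809) → (90.857,116.401). Closed: final G1 returns to the first vertex.

**Shape 2** — `<polyline>` open polyline, stroke `#ff00ff` → cut (S857, F922). Machine vertices: (62.625,23.386) → (27.516,110.393) → (128.749,42.738) → (73.814,39.783) → (43.304,23.418). Open path.

**Shape 3** — `<path>` quadratic bezier, stroke `#ff00ff` → cut (S857, F922). Control points (SVG): P0=(60.980,25.661), P1=(61.131,63.050), P2=(109.694,51.737); sampled at t=k/5. Machine vertices: (60.980,104.760) → (62.977,91.752) → (68.847,82.641) → (78.590,77.426) → (92.205,76.107) → (109.694,78.684). Open path.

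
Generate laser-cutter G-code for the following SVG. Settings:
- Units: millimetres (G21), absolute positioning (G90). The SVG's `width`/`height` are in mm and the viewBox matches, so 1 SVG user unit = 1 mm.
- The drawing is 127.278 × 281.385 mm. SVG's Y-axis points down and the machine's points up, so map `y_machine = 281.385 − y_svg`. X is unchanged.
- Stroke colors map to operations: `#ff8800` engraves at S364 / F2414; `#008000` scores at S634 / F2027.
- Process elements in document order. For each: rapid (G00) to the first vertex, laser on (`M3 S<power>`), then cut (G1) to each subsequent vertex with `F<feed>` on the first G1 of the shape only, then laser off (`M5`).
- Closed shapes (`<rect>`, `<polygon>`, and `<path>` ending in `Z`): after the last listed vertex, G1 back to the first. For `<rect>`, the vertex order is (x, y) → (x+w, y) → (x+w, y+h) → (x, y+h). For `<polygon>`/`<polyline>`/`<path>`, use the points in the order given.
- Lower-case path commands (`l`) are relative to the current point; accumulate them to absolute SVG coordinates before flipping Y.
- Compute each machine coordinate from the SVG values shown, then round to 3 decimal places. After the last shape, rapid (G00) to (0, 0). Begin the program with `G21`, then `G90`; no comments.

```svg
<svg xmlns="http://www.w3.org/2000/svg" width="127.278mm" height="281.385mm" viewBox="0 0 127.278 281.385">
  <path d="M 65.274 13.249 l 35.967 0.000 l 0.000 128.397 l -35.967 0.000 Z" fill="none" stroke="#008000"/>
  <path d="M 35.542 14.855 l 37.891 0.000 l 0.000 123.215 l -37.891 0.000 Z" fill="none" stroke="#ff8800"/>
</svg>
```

viewBox `0 0 127.278 281.385` with mm width/height → 1 unit = 1 mm. Flip: y_m = 281.385 − y_svg.

**Shape 1** — `<path>` rectangle, stroke `#008000` → score (S634, F2027). Machine vertices: (65.274,268.136) → (101.241,268.136) → (101.241,139.739) → (65.274,139.739) → (65.274,268.136). Closed: final G1 returns to the first vertex.

**Shape 2** — `<path>` rectangle, stroke `#ff8800` → engrave (S364, F2414). Machine vertices: (35.542,266.530) → (73.433,266.530) → (73.433,143.315) → (35.542,143.315) → (35.542,266.530). Closed: final G1 returns to the first vertex.

G21
G90
G00 X65.274 Y268.136
M3 S634
G1 X101.241 Y268.136 F2027
G1 X101.241 Y139.739
G1 X65.274 Y139.739
G1 X65.274 Y268.136
M5
G00 X35.542 Y266.530
M3 S364
G1 X73.433 Y266.530 F2414
G1 X73.433 Y143.315
G1 X35.542 Y143.315
G1 X35.542 Y266.530
M5
G00 X0.000 Y0.000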